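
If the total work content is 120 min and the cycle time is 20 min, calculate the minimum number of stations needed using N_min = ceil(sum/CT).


Formula: N_min = ceil(Sum of Task Times / Cycle Time)
N_min = ceil(120 min / 20 min) = ceil(6.0)
N_min = 6 stations

6


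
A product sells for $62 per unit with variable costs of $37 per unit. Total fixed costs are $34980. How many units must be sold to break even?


Formula: BEQ = Fixed Costs / (Price - Variable Cost)
Contribution margin = $62 - $37 = $25/unit
BEQ = ceil($34980 / $25/unit) = ceil(1399.2) = 1400 units

1400 units


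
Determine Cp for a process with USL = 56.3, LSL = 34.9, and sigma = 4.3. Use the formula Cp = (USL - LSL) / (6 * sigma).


Cp = (56.3 - 34.9) / (6 * 4.3)

0.83


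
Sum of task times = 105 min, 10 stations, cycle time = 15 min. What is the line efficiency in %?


Formula: Efficiency = Sum of Task Times / (N_stations * CT) * 100
Total station capacity = 10 stations * 15 min = 150 min
Efficiency = 105 / 150 * 100 = 70.0%

70.0%


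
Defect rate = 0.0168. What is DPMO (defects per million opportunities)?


DPMO = defect_rate * 1000000 = 0.0168 * 1000000

16800


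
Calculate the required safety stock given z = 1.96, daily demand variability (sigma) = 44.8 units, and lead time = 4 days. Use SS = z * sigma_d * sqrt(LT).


Formula: SS = z * sigma_d * sqrt(LT)
sqrt(LT) = sqrt(4) = 2.0
SS = 1.96 * 44.8 * 2.0
SS = 175.6 units

175.6 units


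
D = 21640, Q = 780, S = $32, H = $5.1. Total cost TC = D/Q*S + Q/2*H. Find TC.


TC = 21640/780 * 32 + 780/2 * 5.1

$2876.79


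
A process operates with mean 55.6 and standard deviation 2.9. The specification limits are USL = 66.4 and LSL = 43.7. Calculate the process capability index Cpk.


Cpu = (66.4 - 55.6) / (3 * 2.9) = 1.24
Cpl = (55.6 - 43.7) / (3 * 2.9) = 1.37
Cpk = min(1.24, 1.37) = 1.24

1.24


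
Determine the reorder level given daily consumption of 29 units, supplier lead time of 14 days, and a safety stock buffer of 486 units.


Formula: ROP = (Daily Demand * Lead Time) + Safety Stock
Demand during lead time = 29 * 14 = 406 units
ROP = 406 + 486 = 892 units

892 units


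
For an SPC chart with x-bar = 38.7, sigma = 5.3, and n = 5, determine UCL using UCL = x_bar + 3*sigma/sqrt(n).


UCL = 38.7 + 3 * 5.3 / sqrt(5)

45.81


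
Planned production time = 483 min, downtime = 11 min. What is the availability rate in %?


Formula: Availability = (Planned Time - Downtime) / Planned Time * 100
Uptime = 483 - 11 = 472 min
Availability = 472 / 483 * 100 = 97.7%

97.7%


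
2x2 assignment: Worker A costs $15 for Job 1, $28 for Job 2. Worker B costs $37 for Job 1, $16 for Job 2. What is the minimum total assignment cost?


Option 1: A->1 + B->2 = $15 + $16 = $31
Option 2: A->2 + B->1 = $28 + $37 = $65
Min cost = min($31, $65) = $31

$31


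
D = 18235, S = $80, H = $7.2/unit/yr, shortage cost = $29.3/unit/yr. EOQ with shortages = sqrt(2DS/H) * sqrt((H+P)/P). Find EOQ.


Formula: EOQ* = sqrt(2DS/H) * sqrt((H+P)/P)
Base EOQ = sqrt(2*18235*80/7.2) = 636.57 units
Correction = sqrt((7.2+29.3)/29.3) = 1.11612
EOQ* = 636.57 * 1.11612 = 710.5 units

710.5 units


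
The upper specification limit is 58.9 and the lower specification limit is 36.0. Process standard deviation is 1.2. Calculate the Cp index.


Cp = (58.9 - 36.0) / (6 * 1.2)

3.18


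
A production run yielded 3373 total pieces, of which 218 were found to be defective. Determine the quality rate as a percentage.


Formula: Quality Rate = Good Pieces / Total Pieces * 100
Good pieces = 3373 - 218 = 3155
QR = 3155 / 3373 * 100 = 93.5%

93.5%


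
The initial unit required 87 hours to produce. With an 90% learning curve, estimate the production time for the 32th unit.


Formula: T_n = T_1 * (learning_rate)^(log2(n)) where learning_rate = rate/100
Doublings = log2(32) = 5
T_n = 87 * 0.9^5
T_n = 87 * 0.5905 = 51.4 hours

51.4 hours


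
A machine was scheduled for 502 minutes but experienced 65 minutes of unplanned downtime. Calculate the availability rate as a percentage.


Formula: Availability = (Planned Time - Downtime) / Planned Time * 100
Uptime = 502 - 65 = 437 min
Availability = 437 / 502 * 100 = 87.1%

87.1%


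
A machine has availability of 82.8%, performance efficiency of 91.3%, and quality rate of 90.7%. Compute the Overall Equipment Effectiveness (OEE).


Formula: OEE = Availability * Performance * Quality / 10000
A * P = 82.8% * 91.3% / 100 = 75.6%
OEE = 75.6% * 90.7% / 100 = 68.6%

68.6%


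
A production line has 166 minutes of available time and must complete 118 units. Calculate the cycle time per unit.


Formula: CT = Available Time / Number of Units
CT = 166 min / 118 units
CT = 1.41 min/unit

1.41 min/unit


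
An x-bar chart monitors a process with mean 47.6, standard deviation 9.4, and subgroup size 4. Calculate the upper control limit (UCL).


UCL = 47.6 + 3 * 9.4 / sqrt(4)

61.7


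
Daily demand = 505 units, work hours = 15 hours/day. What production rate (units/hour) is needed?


Formula: Production Rate = Daily Demand / Available Hours
Rate = 505 units/day / 15 hours/day
Rate = 33.7 units/hour

33.7 units/hour


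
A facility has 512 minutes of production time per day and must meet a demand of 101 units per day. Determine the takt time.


Formula: Takt Time = Available Production Time / Customer Demand
Takt = 512 min/day / 101 units/day
Takt = 5.07 min/unit

5.07 min/unit


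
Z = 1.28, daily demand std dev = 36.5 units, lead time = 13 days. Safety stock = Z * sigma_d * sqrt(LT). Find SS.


Formula: SS = z * sigma_d * sqrt(LT)
sqrt(LT) = sqrt(13) = 3.6056
SS = 1.28 * 36.5 * 3.6056
SS = 168.5 units

168.5 units


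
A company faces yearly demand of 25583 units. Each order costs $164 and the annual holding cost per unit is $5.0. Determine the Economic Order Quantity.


Formula: EOQ = sqrt(2 * D * S / H)
Numerator: 2 * 25583 * 164 = 8391224
2DS/H = 8391224 / 5.0 = 1678244.8
EOQ = sqrt(1678244.8) = 1295.5 units

1295.5 units


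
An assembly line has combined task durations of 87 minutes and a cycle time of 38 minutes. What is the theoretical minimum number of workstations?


Formula: N_min = ceil(Sum of Task Times / Cycle Time)
N_min = ceil(87 min / 38 min) = ceil(2.2895)
N_min = 3 stations

3


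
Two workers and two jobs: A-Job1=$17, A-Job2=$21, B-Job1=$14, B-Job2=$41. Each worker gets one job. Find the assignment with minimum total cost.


Option 1: A->1 + B->2 = $17 + $41 = $58
Option 2: A->2 + B->1 = $21 + $14 = $35
Min cost = min($58, $35) = $35

$35


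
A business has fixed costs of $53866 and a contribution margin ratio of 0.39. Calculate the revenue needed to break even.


Formula: BER = Fixed Costs / Contribution Margin Ratio
BER = $53866 / 0.39
BER = $138117.95 (to the nearest cent)

$138117.95


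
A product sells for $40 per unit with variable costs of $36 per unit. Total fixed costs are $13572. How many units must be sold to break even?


Formula: BEQ = Fixed Costs / (Price - Variable Cost)
Contribution margin = $40 - $36 = $4/unit
BEQ = ceil($13572 / $4/unit) = ceil(3393.0) = 3393 units

3393 units


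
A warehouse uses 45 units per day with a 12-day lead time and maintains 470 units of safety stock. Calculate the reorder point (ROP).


Formula: ROP = (Daily Demand * Lead Time) + Safety Stock
Demand during lead time = 45 * 12 = 540 units
ROP = 540 + 470 = 1010 units

1010 units


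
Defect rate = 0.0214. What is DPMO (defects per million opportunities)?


DPMO = defect_rate * 1000000 = 0.0214 * 1000000

21400


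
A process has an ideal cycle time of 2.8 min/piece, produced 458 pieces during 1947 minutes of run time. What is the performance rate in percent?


Formula: Performance = (Ideal CT * Total Count) / Run Time * 100
Ideal output time = 2.8 * 458 = 1282.4 min
Performance = 1282.4 / 1947 * 100 = 65.9%

65.9%


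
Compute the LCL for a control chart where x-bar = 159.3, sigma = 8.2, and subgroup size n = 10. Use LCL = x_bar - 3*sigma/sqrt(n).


LCL = 159.3 - 3 * 8.2 / sqrt(10)

151.52


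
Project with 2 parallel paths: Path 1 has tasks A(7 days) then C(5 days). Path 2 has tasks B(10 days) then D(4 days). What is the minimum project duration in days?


Path 1 = 7 + 5 = 12 days
Path 2 = 10 + 4 = 14 days
Duration = max(12, 14) = 14 days

14 days


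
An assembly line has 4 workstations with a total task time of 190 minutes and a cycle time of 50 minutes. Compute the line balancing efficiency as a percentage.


Formula: Efficiency = Sum of Task Times / (N_stations * CT) * 100
Total station capacity = 4 stations * 50 min = 200 min
Efficiency = 190 / 200 * 100 = 95.0%

95.0%


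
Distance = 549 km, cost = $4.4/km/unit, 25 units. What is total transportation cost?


TC = dist * cost * units = 549 * 4.4 * 25 = $60390.00

$60390.00


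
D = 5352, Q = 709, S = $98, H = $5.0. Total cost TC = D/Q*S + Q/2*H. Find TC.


TC = 5352/709 * 98 + 709/2 * 5.0

$2512.27


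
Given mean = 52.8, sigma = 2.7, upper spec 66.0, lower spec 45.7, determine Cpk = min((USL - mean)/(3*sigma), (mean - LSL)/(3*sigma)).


Cpu = (66.0 - 52.8) / (3 * 2.7) = 1.63
Cpl = (52.8 - 45.7) / (3 * 2.7) = 0.88
Cpk = min(1.63, 0.88) = 0.88

0.88


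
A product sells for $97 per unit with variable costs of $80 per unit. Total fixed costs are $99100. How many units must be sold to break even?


Formula: BEQ = Fixed Costs / (Price - Variable Cost)
Contribution margin = $97 - $80 = $17/unit
BEQ = ceil($99100 / $17/unit) = ceil(5829.41) = 5830 units

5830 units


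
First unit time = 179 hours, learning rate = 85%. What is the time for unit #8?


Formula: T_n = T_1 * (learning_rate)^(log2(n)) where learning_rate = rate/100
Doublings = log2(8) = 3
T_n = 179 * 0.85^3
T_n = 179 * 0.6141 = 109.9 hours

109.9 hours


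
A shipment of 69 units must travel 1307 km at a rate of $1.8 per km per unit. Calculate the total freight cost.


TC = dist * cost * units = 1307 * 1.8 * 69 = $162329.40

$162329.40


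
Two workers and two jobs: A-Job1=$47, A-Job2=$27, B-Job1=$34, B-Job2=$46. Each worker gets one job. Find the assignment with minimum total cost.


Option 1: A->1 + B->2 = $47 + $46 = $93
Option 2: A->2 + B->1 = $27 + $34 = $61
Min cost = min($93, $61) = $61

$61


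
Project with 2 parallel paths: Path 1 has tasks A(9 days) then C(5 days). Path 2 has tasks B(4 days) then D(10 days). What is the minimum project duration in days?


Path 1 = 9 + 5 = 14 days
Path 2 = 4 + 10 = 14 days
Duration = max(14, 14) = 14 days

14 days


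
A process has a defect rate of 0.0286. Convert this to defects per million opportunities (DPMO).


DPMO = defect_rate * 1000000 = 0.0286 * 1000000

28600


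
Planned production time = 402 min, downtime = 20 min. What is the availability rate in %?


Formula: Availability = (Planned Time - Downtime) / Planned Time * 100
Uptime = 402 - 20 = 382 min
Availability = 382 / 402 * 100 = 95.0%

95.0%


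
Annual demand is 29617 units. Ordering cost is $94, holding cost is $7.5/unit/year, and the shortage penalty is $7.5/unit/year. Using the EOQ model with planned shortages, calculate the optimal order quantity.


Formula: EOQ* = sqrt(2DS/H) * sqrt((H+P)/P)
Base EOQ = sqrt(2*29617*94/7.5) = 861.63 units
Correction = sqrt((7.5+7.5)/7.5) = 1.41421
EOQ* = 861.63 * 1.41421 = 1218.5 units

1218.5 units


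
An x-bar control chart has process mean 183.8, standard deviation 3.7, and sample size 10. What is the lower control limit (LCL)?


LCL = 183.8 - 3 * 3.7 / sqrt(10)

180.29


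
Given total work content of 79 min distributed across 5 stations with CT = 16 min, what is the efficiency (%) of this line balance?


Formula: Efficiency = Sum of Task Times / (N_stations * CT) * 100
Total station capacity = 5 stations * 16 min = 80 min
Efficiency = 79 / 80 * 100 = 98.8%

98.8%


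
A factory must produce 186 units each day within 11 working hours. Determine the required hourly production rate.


Formula: Production Rate = Daily Demand / Available Hours
Rate = 186 units/day / 11 hours/day
Rate = 16.9 units/hour

16.9 units/hour


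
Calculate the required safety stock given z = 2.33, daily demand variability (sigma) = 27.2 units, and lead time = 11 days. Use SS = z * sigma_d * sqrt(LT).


Formula: SS = z * sigma_d * sqrt(LT)
sqrt(LT) = sqrt(11) = 3.3166
SS = 2.33 * 27.2 * 3.3166
SS = 210.2 units

210.2 units


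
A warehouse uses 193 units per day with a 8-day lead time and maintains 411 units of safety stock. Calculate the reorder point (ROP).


Formula: ROP = (Daily Demand * Lead Time) + Safety Stock
Demand during lead time = 193 * 8 = 1544 units
ROP = 1544 + 411 = 1955 units

1955 units


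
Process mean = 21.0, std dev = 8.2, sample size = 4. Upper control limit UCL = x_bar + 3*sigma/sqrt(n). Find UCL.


UCL = 21.0 + 3 * 8.2 / sqrt(4)

33.3


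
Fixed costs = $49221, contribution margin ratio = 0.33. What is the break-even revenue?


Formula: BER = Fixed Costs / Contribution Margin Ratio
BER = $49221 / 0.33
BER = $149154.55 (to the nearest cent)

$149154.55


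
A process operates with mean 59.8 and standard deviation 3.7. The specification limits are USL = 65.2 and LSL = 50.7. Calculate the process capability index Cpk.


Cpu = (65.2 - 59.8) / (3 * 3.7) = 0.49
Cpl = (59.8 - 50.7) / (3 * 3.7) = 0.82
Cpk = min(0.49, 0.82) = 0.49

0.49


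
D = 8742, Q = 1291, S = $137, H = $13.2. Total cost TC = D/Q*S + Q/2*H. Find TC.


TC = 8742/1291 * 137 + 1291/2 * 13.2

$9448.29


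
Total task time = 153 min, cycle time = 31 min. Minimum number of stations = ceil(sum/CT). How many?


Formula: N_min = ceil(Sum of Task Times / Cycle Time)
N_min = ceil(153 min / 31 min) = ceil(4.9355)
N_min = 5 stations

5


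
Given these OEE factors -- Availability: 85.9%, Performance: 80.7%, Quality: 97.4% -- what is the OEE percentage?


Formula: OEE = Availability * Performance * Quality / 10000
A * P = 85.9% * 80.7% / 100 = 69.32%
OEE = 69.32% * 97.4% / 100 = 67.5%

67.5%


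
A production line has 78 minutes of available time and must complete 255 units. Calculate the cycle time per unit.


Formula: CT = Available Time / Number of Units
CT = 78 min / 255 units
CT = 0.31 min/unit

0.31 min/unit


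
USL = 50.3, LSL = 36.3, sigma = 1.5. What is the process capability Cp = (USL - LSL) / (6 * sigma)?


Cp = (50.3 - 36.3) / (6 * 1.5)

1.56


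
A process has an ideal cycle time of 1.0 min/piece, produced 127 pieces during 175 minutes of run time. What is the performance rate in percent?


Formula: Performance = (Ideal CT * Total Count) / Run Time * 100
Ideal output time = 1.0 * 127 = 127.0 min
Performance = 127.0 / 175 * 100 = 72.6%

72.6%


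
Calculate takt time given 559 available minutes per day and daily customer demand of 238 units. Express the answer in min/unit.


Formula: Takt Time = Available Production Time / Customer Demand
Takt = 559 min/day / 238 units/day
Takt = 2.35 min/unit

2.35 min/unit


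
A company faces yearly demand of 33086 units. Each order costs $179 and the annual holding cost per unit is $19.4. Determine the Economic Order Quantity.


Formula: EOQ = sqrt(2 * D * S / H)
Numerator: 2 * 33086 * 179 = 11844788
2DS/H = 11844788 / 19.4 = 610556.1
EOQ = sqrt(610556.1) = 781.4 units

781.4 units


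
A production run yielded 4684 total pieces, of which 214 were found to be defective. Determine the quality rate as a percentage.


Formula: Quality Rate = Good Pieces / Total Pieces * 100
Good pieces = 4684 - 214 = 4470
QR = 4470 / 4684 * 100 = 95.4%

95.4%


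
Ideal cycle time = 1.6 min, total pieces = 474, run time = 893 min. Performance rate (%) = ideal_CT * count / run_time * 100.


Formula: Performance = (Ideal CT * Total Count) / Run Time * 100
Ideal output time = 1.6 * 474 = 758.4 min
Performance = 758.4 / 893 * 100 = 84.9%

84.9%


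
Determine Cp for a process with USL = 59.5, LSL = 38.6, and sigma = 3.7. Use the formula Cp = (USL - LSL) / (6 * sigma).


Cp = (59.5 - 38.6) / (6 * 3.7)

0.94


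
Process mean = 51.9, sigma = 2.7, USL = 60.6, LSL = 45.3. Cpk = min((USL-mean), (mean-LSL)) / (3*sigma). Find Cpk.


Cpu = (60.6 - 51.9) / (3 * 2.7) = 1.07
Cpl = (51.9 - 45.3) / (3 * 2.7) = 0.81
Cpk = min(1.07, 0.81) = 0.81

0.81


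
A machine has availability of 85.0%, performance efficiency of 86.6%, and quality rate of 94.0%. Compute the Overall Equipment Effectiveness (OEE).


Formula: OEE = Availability * Performance * Quality / 10000
A * P = 85.0% * 86.6% / 100 = 73.61%
OEE = 73.61% * 94.0% / 100 = 69.2%

69.2%


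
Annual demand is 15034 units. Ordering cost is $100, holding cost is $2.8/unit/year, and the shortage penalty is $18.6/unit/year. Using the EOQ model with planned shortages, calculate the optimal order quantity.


Formula: EOQ* = sqrt(2DS/H) * sqrt((H+P)/P)
Base EOQ = sqrt(2*15034*100/2.8) = 1036.27 units
Correction = sqrt((2.8+18.6)/18.6) = 1.07263
EOQ* = 1036.27 * 1.07263 = 1111.5 units

1111.5 units


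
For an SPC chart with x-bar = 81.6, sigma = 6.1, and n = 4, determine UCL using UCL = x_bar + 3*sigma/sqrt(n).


UCL = 81.6 + 3 * 6.1 / sqrt(4)

90.75


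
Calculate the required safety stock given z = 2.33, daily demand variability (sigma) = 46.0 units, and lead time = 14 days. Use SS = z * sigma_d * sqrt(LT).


Formula: SS = z * sigma_d * sqrt(LT)
sqrt(LT) = sqrt(14) = 3.7417
SS = 2.33 * 46.0 * 3.7417
SS = 401.0 units

401.0 units


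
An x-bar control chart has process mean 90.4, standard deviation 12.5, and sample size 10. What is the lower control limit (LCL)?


LCL = 90.4 - 3 * 12.5 / sqrt(10)

78.54


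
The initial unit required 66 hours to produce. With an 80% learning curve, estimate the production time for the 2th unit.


Formula: T_n = T_1 * (learning_rate)^(log2(n)) where learning_rate = rate/100
Doublings = log2(2) = 1
T_n = 66 * 0.8^1
T_n = 66 * 0.8 = 52.8 hours

52.8 hours


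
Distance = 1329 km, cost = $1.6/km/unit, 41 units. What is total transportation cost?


TC = dist * cost * units = 1329 * 1.6 * 41 = $87182.40

$87182.40


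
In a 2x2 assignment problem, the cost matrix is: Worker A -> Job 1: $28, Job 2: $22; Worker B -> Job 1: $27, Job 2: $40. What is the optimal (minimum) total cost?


Option 1: A->1 + B->2 = $28 + $40 = $68
Option 2: A->2 + B->1 = $22 + $27 = $49
Min cost = min($68, $49) = $49

$49


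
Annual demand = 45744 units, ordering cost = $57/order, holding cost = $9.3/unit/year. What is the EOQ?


Formula: EOQ = sqrt(2 * D * S / H)
Numerator: 2 * 45744 * 57 = 5214816
2DS/H = 5214816 / 9.3 = 560732.9
EOQ = sqrt(560732.9) = 748.8 units

748.8 units


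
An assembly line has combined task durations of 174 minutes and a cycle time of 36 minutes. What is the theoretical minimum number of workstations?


Formula: N_min = ceil(Sum of Task Times / Cycle Time)
N_min = ceil(174 min / 36 min) = ceil(4.8333)
N_min = 5 stations

5


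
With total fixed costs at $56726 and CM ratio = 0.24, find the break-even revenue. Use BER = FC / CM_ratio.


Formula: BER = Fixed Costs / Contribution Margin Ratio
BER = $56726 / 0.24
BER = $236358.33 (to the nearest cent)

$236358.33


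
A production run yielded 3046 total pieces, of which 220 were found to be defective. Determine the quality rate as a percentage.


Formula: Quality Rate = Good Pieces / Total Pieces * 100
Good pieces = 3046 - 220 = 2826
QR = 2826 / 3046 * 100 = 92.8%

92.8%


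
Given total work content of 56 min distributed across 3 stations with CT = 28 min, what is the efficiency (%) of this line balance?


Formula: Efficiency = Sum of Task Times / (N_stations * CT) * 100
Total station capacity = 3 stations * 28 min = 84 min
Efficiency = 56 / 84 * 100 = 66.7%

66.7%


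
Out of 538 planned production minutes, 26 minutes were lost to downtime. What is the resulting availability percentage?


Formula: Availability = (Planned Time - Downtime) / Planned Time * 100
Uptime = 538 - 26 = 512 min
Availability = 512 / 538 * 100 = 95.2%

95.2%


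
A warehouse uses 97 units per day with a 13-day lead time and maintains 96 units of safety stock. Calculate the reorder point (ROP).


Formula: ROP = (Daily Demand * Lead Time) + Safety Stock
Demand during lead time = 97 * 13 = 1261 units
ROP = 1261 + 96 = 1357 units

1357 units


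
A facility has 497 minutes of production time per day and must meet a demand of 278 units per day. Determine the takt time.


Formula: Takt Time = Available Production Time / Customer Demand
Takt = 497 min/day / 278 units/day
Takt = 1.79 min/unit

1.79 min/unit


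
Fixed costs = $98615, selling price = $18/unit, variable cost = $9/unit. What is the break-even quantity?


Formula: BEQ = Fixed Costs / (Price - Variable Cost)
Contribution margin = $18 - $9 = $9/unit
BEQ = ceil($98615 / $9/unit) = ceil(10957.22) = 10958 units

10958 units


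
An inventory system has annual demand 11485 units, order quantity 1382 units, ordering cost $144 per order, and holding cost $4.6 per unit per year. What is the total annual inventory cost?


TC = 11485/1382 * 144 + 1382/2 * 4.6

$4375.30


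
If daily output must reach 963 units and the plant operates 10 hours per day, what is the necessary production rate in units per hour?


Formula: Production Rate = Daily Demand / Available Hours
Rate = 963 units/day / 10 hours/day
Rate = 96.3 units/hour

96.3 units/hour


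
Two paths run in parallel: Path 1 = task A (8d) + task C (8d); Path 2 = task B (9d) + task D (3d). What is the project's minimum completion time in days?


Path 1 = 8 + 8 = 16 days
Path 2 = 9 + 3 = 12 days
Duration = max(16, 12) = 16 days

16 days


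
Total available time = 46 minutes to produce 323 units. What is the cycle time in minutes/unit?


Formula: CT = Available Time / Number of Units
CT = 46 min / 323 units
CT = 0.14 min/unit

0.14 min/unit


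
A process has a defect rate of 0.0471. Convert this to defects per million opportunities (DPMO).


DPMO = defect_rate * 1000000 = 0.0471 * 1000000

47100


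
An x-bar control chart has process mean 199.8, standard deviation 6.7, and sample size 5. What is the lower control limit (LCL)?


LCL = 199.8 - 3 * 6.7 / sqrt(5)

190.81


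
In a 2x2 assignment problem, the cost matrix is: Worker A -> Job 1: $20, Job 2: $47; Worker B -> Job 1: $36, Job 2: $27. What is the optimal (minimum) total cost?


Option 1: A->1 + B->2 = $20 + $27 = $47
Option 2: A->2 + B->1 = $47 + $36 = $83
Min cost = min($47, $83) = $47

$47


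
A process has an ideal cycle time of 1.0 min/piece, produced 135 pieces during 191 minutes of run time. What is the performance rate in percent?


Formula: Performance = (Ideal CT * Total Count) / Run Time * 100
Ideal output time = 1.0 * 135 = 135.0 min
Performance = 135.0 / 191 * 100 = 70.7%

70.7%


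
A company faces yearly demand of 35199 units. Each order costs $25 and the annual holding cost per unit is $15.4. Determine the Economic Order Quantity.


Formula: EOQ = sqrt(2 * D * S / H)
Numerator: 2 * 35199 * 25 = 1759950
2DS/H = 1759950 / 15.4 = 114282.5
EOQ = sqrt(114282.5) = 338.1 units

338.1 units


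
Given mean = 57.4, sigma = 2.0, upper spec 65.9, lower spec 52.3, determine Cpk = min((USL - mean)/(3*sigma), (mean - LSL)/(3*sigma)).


Cpu = (65.9 - 57.4) / (3 * 2.0) = 1.42
Cpl = (57.4 - 52.3) / (3 * 2.0) = 0.85
Cpk = min(1.42, 0.85) = 0.85

0.85


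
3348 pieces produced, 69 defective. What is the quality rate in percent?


Formula: Quality Rate = Good Pieces / Total Pieces * 100
Good pieces = 3348 - 69 = 3279
QR = 3279 / 3348 * 100 = 97.9%

97.9%


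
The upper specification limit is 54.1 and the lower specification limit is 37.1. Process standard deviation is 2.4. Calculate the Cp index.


Cp = (54.1 - 37.1) / (6 * 2.4)

1.18


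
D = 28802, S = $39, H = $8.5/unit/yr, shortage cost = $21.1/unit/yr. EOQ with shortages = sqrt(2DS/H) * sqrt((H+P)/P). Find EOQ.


Formula: EOQ* = sqrt(2DS/H) * sqrt((H+P)/P)
Base EOQ = sqrt(2*28802*39/8.5) = 514.1 units
Correction = sqrt((8.5+21.1)/21.1) = 1.18442
EOQ* = 514.1 * 1.18442 = 608.9 units

608.9 units


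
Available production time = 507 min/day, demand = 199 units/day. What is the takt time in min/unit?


Formula: Takt Time = Available Production Time / Customer Demand
Takt = 507 min/day / 199 units/day
Takt = 2.55 min/unit

2.55 min/unit


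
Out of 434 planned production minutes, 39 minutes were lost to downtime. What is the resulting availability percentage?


Formula: Availability = (Planned Time - Downtime) / Planned Time * 100
Uptime = 434 - 39 = 395 min
Availability = 395 / 434 * 100 = 91.0%

91.0%


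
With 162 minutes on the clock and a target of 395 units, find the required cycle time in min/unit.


Formula: CT = Available Time / Number of Units
CT = 162 min / 395 units
CT = 0.41 min/unit

0.41 min/unit


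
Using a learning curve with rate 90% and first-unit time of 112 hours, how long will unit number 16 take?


Formula: T_n = T_1 * (learning_rate)^(log2(n)) where learning_rate = rate/100
Doublings = log2(16) = 4
T_n = 112 * 0.9^4
T_n = 112 * 0.6561 = 73.5 hours

73.5 hours


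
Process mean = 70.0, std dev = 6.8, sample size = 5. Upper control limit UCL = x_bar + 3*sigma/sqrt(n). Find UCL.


UCL = 70.0 + 3 * 6.8 / sqrt(5)

79.12


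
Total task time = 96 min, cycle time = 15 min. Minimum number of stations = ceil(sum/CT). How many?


Formula: N_min = ceil(Sum of Task Times / Cycle Time)
N_min = ceil(96 min / 15 min) = ceil(6.4)
N_min = 7 stations

7


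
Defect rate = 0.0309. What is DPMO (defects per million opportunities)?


DPMO = defect_rate * 1000000 = 0.0309 * 1000000

30900


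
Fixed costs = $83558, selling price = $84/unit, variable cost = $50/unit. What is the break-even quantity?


Formula: BEQ = Fixed Costs / (Price - Variable Cost)
Contribution margin = $84 - $50 = $34/unit
BEQ = ceil($83558 / $34/unit) = ceil(2457.59) = 2458 units

2458 units


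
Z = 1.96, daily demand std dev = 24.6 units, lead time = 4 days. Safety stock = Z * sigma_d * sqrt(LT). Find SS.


Formula: SS = z * sigma_d * sqrt(LT)
sqrt(LT) = sqrt(4) = 2.0
SS = 1.96 * 24.6 * 2.0
SS = 96.4 units

96.4 units


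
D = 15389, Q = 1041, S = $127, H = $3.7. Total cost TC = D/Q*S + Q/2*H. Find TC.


TC = 15389/1041 * 127 + 1041/2 * 3.7

$3803.28


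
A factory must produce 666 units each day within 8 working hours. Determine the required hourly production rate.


Formula: Production Rate = Daily Demand / Available Hours
Rate = 666 units/day / 8 hours/day
Rate = 83.3 units/hour

83.3 units/hour


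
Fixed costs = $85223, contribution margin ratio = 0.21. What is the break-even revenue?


Formula: BER = Fixed Costs / Contribution Margin Ratio
BER = $85223 / 0.21
BER = $405823.81 (to the nearest cent)

$405823.81


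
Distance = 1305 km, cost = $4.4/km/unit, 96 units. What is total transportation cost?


TC = dist * cost * units = 1305 * 4.4 * 96 = $551232.00

$551232.00


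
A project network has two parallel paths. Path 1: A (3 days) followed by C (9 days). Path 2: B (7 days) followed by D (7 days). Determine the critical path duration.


Path 1 = 3 + 9 = 12 days
Path 2 = 7 + 7 = 14 days
Duration = max(12, 14) = 14 days

14 days


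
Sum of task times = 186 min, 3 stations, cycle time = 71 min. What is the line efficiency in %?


Formula: Efficiency = Sum of Task Times / (N_stations * CT) * 100
Total station capacity = 3 stations * 71 min = 213 min
Efficiency = 186 / 213 * 100 = 87.3%

87.3%


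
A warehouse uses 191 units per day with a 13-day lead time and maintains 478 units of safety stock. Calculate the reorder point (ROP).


Formula: ROP = (Daily Demand * Lead Time) + Safety Stock
Demand during lead time = 191 * 13 = 2483 units
ROP = 2483 + 478 = 2961 units

2961 units


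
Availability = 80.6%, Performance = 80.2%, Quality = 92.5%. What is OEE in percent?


Formula: OEE = Availability * Performance * Quality / 10000
A * P = 80.6% * 80.2% / 100 = 64.64%
OEE = 64.64% * 92.5% / 100 = 59.8%

59.8%


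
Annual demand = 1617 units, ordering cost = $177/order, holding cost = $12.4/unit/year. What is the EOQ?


Formula: EOQ = sqrt(2 * D * S / H)
Numerator: 2 * 1617 * 177 = 572418
2DS/H = 572418 / 12.4 = 46162.7
EOQ = sqrt(46162.7) = 214.9 units

214.9 units


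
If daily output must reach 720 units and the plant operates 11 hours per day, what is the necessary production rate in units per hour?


Formula: Production Rate = Daily Demand / Available Hours
Rate = 720 units/day / 11 hours/day
Rate = 65.5 units/hour

65.5 units/hour


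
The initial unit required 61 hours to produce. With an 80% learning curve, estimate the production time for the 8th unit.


Formula: T_n = T_1 * (learning_rate)^(log2(n)) where learning_rate = rate/100
Doublings = log2(8) = 3
T_n = 61 * 0.8^3
T_n = 61 * 0.512 = 31.2 hours

31.2 hours


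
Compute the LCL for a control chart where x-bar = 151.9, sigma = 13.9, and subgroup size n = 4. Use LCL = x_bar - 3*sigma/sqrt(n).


LCL = 151.9 - 3 * 13.9 / sqrt(4)

131.05


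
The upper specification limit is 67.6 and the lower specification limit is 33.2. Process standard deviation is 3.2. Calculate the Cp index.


Cp = (67.6 - 33.2) / (6 * 3.2)

1.79


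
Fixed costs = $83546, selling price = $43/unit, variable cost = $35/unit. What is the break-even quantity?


Formula: BEQ = Fixed Costs / (Price - Variable Cost)
Contribution margin = $43 - $35 = $8/unit
BEQ = ceil($83546 / $8/unit) = ceil(10443.25) = 10444 units

10444 units


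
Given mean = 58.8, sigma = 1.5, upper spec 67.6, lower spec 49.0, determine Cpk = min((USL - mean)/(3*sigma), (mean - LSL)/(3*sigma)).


Cpu = (67.6 - 58.8) / (3 * 1.5) = 1.96
Cpl = (58.8 - 49.0) / (3 * 1.5) = 2.18
Cpk = min(1.96, 2.18) = 1.96

1.96


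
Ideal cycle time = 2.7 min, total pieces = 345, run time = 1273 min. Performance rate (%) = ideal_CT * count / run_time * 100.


Formula: Performance = (Ideal CT * Total Count) / Run Time * 100
Ideal output time = 2.7 * 345 = 931.5 min
Performance = 931.5 / 1273 * 100 = 73.2%

73.2%


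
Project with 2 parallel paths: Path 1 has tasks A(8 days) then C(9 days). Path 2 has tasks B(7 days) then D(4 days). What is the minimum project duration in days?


Path 1 = 8 + 9 = 17 days
Path 2 = 7 + 4 = 11 days
Duration = max(17, 11) = 17 days

17 days


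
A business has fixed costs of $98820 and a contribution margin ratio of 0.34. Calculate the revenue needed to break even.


Formula: BER = Fixed Costs / Contribution Margin Ratio
BER = $98820 / 0.34
BER = $290647.06 (to the nearest cent)

$290647.06


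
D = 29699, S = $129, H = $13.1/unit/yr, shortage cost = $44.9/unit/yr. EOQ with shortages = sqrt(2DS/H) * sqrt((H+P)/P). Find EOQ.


Formula: EOQ* = sqrt(2DS/H) * sqrt((H+P)/P)
Base EOQ = sqrt(2*29699*129/13.1) = 764.8 units
Correction = sqrt((13.1+44.9)/44.9) = 1.13656
EOQ* = 764.8 * 1.13656 = 869.2 units

869.2 units


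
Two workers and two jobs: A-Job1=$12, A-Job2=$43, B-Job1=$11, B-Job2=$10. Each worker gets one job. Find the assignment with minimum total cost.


Option 1: A->1 + B->2 = $12 + $10 = $22
Option 2: A->2 + B->1 = $43 + $11 = $54
Min cost = min($22, $54) = $22

$22


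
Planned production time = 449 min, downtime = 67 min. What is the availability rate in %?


Formula: Availability = (Planned Time - Downtime) / Planned Time * 100
Uptime = 449 - 67 = 382 min
Availability = 382 / 449 * 100 = 85.1%

85.1%


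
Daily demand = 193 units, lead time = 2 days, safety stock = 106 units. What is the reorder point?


Formula: ROP = (Daily Demand * Lead Time) + Safety Stock
Demand during lead time = 193 * 2 = 386 units
ROP = 386 + 106 = 492 units

492 units


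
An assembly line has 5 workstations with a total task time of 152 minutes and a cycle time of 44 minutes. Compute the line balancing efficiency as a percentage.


Formula: Efficiency = Sum of Task Times / (N_stations * CT) * 100
Total station capacity = 5 stations * 44 min = 220 min
Efficiency = 152 / 220 * 100 = 69.1%

69.1%


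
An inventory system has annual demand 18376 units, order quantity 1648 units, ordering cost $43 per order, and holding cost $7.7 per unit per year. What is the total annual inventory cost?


TC = 18376/1648 * 43 + 1648/2 * 7.7

$6824.27


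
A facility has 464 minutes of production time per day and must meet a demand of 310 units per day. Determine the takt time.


Formula: Takt Time = Available Production Time / Customer Demand
Takt = 464 min/day / 310 units/day
Takt = 1.5 min/unit

1.5 min/unit


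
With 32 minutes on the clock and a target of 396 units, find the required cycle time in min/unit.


Formula: CT = Available Time / Number of Units
CT = 32 min / 396 units
CT = 0.08 min/unit

0.08 min/unit


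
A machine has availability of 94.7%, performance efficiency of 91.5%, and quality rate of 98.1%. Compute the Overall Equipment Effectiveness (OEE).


Formula: OEE = Availability * Performance * Quality / 10000
A * P = 94.7% * 91.5% / 100 = 86.65%
OEE = 86.65% * 98.1% / 100 = 85.0%

85.0%


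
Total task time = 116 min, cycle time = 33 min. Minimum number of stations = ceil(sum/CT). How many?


Formula: N_min = ceil(Sum of Task Times / Cycle Time)
N_min = ceil(116 min / 33 min) = ceil(3.5152)
N_min = 4 stations

4


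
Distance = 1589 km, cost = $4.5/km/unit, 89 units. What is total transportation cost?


TC = dist * cost * units = 1589 * 4.5 * 89 = $636394.50

$636394.50


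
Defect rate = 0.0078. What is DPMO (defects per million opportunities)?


DPMO = defect_rate * 1000000 = 0.0078 * 1000000

7800


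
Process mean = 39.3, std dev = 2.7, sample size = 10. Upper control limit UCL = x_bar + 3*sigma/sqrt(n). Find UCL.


UCL = 39.3 + 3 * 2.7 / sqrt(10)

41.86


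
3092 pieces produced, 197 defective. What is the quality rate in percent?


Formula: Quality Rate = Good Pieces / Total Pieces * 100
Good pieces = 3092 - 197 = 2895
QR = 2895 / 3092 * 100 = 93.6%

93.6%


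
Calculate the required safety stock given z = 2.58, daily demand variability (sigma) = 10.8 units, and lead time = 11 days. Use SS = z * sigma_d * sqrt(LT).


Formula: SS = z * sigma_d * sqrt(LT)
sqrt(LT) = sqrt(11) = 3.3166
SS = 2.58 * 10.8 * 3.3166
SS = 92.4 units

92.4 units


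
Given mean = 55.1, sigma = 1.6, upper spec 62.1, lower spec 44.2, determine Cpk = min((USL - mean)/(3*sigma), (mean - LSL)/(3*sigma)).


Cpu = (62.1 - 55.1) / (3 * 1.6) = 1.46
Cpl = (55.1 - 44.2) / (3 * 1.6) = 2.27
Cpk = min(1.46, 2.27) = 1.46

1.46


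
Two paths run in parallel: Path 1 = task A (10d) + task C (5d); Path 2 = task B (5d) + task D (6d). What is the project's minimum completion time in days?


Path 1 = 10 + 5 = 15 days
Path 2 = 5 + 6 = 11 days
Duration = max(15, 11) = 15 days

15 days


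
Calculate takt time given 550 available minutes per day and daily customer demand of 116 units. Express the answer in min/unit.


Formula: Takt Time = Available Production Time / Customer Demand
Takt = 550 min/day / 116 units/day
Takt = 4.74 min/unit

4.74 min/unit


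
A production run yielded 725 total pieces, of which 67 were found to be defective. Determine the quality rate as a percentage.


Formula: Quality Rate = Good Pieces / Total Pieces * 100
Good pieces = 725 - 67 = 658
QR = 658 / 725 * 100 = 90.8%

90.8%


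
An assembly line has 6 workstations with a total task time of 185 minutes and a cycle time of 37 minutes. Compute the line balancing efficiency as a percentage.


Formula: Efficiency = Sum of Task Times / (N_stations * CT) * 100
Total station capacity = 6 stations * 37 min = 222 min
Efficiency = 185 / 222 * 100 = 83.3%

83.3%


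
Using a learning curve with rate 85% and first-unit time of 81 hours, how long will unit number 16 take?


Formula: T_n = T_1 * (learning_rate)^(log2(n)) where learning_rate = rate/100
Doublings = log2(16) = 4
T_n = 81 * 0.85^4
T_n = 81 * 0.522 = 42.3 hours

42.3 hours


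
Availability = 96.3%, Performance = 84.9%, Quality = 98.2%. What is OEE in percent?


Formula: OEE = Availability * Performance * Quality / 10000
A * P = 96.3% * 84.9% / 100 = 81.76%
OEE = 81.76% * 98.2% / 100 = 80.3%

80.3%


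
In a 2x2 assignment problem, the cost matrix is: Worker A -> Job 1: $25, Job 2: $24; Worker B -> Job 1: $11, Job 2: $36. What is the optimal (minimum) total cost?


Option 1: A->1 + B->2 = $25 + $36 = $61
Option 2: A->2 + B->1 = $24 + $11 = $35
Min cost = min($61, $35) = $35

$35


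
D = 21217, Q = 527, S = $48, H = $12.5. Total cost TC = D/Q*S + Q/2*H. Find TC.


TC = 21217/527 * 48 + 527/2 * 12.5

$5226.23


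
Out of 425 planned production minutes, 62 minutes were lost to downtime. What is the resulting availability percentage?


Formula: Availability = (Planned Time - Downtime) / Planned Time * 100
Uptime = 425 - 62 = 363 min
Availability = 363 / 425 * 100 = 85.4%

85.4%


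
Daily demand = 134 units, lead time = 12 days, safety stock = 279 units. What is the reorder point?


Formula: ROP = (Daily Demand * Lead Time) + Safety Stock
Demand during lead time = 134 * 12 = 1608 units
ROP = 1608 + 279 = 1887 units

1887 units


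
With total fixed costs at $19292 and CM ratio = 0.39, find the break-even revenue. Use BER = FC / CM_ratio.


Formula: BER = Fixed Costs / Contribution Margin Ratio
BER = $19292 / 0.39
BER = $49466.67 (to the nearest cent)

$49466.67


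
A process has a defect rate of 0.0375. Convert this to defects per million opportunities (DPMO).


DPMO = defect_rate * 1000000 = 0.0375 * 1000000

37500


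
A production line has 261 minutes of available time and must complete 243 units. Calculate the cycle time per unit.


Formula: CT = Available Time / Number of Units
CT = 261 min / 243 units
CT = 1.07 min/unit

1.07 min/unit


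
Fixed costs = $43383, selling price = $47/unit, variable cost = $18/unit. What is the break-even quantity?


Formula: BEQ = Fixed Costs / (Price - Variable Cost)
Contribution margin = $47 - $18 = $29/unit
BEQ = ceil($43383 / $29/unit) = ceil(1495.97) = 1496 units

1496 units


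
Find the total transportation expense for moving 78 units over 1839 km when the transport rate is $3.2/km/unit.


TC = dist * cost * units = 1839 * 3.2 * 78 = $459014.40

$459014.40


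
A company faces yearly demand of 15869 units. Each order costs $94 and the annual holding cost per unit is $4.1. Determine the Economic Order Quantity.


Formula: EOQ = sqrt(2 * D * S / H)
Numerator: 2 * 15869 * 94 = 2983372
2DS/H = 2983372 / 4.1 = 727651.7
EOQ = sqrt(727651.7) = 853.0 units

853.0 units


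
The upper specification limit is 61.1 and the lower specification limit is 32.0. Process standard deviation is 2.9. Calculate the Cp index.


Cp = (61.1 - 32.0) / (6 * 2.9)

1.67


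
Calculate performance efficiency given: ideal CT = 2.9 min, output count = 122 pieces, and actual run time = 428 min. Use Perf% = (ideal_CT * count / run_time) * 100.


Formula: Performance = (Ideal CT * Total Count) / Run Time * 100
Ideal output time = 2.9 * 122 = 353.8 min
Performance = 353.8 / 428 * 100 = 82.7%

82.7%


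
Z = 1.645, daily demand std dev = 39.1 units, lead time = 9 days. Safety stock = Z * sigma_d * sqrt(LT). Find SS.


Formula: SS = z * sigma_d * sqrt(LT)
sqrt(LT) = sqrt(9) = 3.0
SS = 1.645 * 39.1 * 3.0
SS = 193.0 units

193.0 units


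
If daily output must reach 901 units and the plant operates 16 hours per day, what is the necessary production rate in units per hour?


Formula: Production Rate = Daily Demand / Available Hours
Rate = 901 units/day / 16 hours/day
Rate = 56.3 units/hour

56.3 units/hour
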